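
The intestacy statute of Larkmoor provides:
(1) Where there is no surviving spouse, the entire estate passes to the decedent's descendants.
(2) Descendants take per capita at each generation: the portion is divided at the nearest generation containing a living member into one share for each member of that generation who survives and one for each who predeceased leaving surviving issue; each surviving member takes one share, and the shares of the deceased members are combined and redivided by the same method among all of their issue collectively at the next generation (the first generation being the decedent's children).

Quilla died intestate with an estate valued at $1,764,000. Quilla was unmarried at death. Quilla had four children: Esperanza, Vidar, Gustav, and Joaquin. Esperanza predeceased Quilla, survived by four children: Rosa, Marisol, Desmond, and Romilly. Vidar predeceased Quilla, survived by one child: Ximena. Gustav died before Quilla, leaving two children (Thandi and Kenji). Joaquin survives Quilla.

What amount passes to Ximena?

The entire $1,764,000 passes to the descendants.
That amount ($1,764,000) is divided at the children's generation into 4 shares of $441,000. Joaquin takes $441,000. The 3 shares of the deceased (Esperanza, Vidar, and Gustav) are combined into a pool of $1,323,000.
That pool ($1,323,000) is divided at the grandchildren's generation equally among Rosa, Marisol, Desmond, Romilly, Ximena, Thandi, and Kenji: $189,000 each.

Ximena receives $189,000.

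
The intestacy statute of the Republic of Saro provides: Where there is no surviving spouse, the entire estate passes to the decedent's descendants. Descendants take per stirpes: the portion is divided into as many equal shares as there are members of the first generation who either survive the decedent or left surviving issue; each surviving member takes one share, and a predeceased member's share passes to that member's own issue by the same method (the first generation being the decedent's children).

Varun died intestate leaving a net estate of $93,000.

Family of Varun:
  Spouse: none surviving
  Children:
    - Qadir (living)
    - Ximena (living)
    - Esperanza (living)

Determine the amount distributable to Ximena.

Ximena receives $31,000.

The entire $93,000 passes to the descendants.
That amount ($93,000) is divided into 3 shares of $31,000: Qadir, Ximena, and Esperanza each take $31,000.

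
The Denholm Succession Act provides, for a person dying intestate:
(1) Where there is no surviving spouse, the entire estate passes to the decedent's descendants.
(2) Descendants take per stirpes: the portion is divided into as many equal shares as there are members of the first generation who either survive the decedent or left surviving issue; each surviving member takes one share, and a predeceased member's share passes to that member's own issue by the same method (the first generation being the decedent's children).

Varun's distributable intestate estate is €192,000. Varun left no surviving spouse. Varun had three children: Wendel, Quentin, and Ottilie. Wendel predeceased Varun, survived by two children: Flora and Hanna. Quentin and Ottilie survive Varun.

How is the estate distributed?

Flora: €32,000; Hanna: €32,000; Quentin: €64,000; Ottilie: €64,000

The entire €192,000 passes to the descendants.
That amount (€192,000) is divided into 3 shares of €64,000: Quentin and Ottilie each take €64,000; Wendel's €64,000 share passes to Wendel's issue.
Wendel's share (€64,000) is divided into 2 shares of €32,000: Flora and Hanna each take €32,000.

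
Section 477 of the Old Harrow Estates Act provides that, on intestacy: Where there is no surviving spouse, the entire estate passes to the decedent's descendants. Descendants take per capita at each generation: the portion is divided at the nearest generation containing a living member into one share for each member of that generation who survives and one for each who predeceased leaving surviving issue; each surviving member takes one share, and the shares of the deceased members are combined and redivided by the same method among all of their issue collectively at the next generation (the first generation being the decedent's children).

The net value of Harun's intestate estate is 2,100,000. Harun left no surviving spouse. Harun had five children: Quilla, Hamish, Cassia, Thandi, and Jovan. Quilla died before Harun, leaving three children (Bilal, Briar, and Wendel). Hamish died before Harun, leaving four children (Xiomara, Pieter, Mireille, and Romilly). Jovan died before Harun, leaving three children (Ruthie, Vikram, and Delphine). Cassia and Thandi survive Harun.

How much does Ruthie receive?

The entire 2,100,000 passes to the descendants.
That amount (2,100,000) is divided at the children's generation into 5 shares of 420,000. Cassia and Thandi each take 420,000. The 3 shares of the deceased (Quilla, Hamish, and Jovan) are combined into a pool of 1,260,000.
That pool (1,260,000) is divided at the grandchildren's generation equally among Bilal, Briar, Wendel, Xiomara, Pieter, Mireille, Romilly, Ruthie, Vikram, and Delphine: 126,000 each.

Ruthie receives 126,000.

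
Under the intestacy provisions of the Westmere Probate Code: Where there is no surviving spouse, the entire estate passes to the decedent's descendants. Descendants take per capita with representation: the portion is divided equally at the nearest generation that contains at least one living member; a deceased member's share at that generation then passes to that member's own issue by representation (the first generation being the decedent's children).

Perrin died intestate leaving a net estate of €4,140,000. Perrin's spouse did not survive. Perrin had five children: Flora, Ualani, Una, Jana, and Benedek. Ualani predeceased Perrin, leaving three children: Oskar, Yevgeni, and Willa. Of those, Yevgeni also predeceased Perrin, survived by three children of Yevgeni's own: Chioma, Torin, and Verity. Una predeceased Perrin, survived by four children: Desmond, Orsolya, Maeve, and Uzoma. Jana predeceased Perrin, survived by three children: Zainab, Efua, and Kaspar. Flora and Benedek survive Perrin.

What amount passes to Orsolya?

The entire €4,140,000 passes to the descendants.
That amount (€4,140,000) is divided into 5 shares of €828,000: Flora and Benedek each take €828,000; Ualani's €828,000 share passes to Ualani's issue; Una's €828,000 share passes to Una's issue; Jana's €828,000 share passes to Jana's issue.
Ualani's share (€828,000) is divided into 3 shares of €276,000: Oskar and Willa each take €276,000; Yevgeni's €276,000 share passes to Yevgeni's issue.
Yevgeni's share (€276,000) is divided into 3 shares of €92,000: Chioma, Torin, and Verity each take €92,000.
Una's share (€828,000) is divided into 4 shares of €207,000: Desmond, Orsolya, Maeve, and Uzoma each take €207,000.
Jana's share (€828,000) is divided into 3 shares of €276,000: Zainab, Efua, and Kaspar each take €276,000.

Orsolya receives €207,000.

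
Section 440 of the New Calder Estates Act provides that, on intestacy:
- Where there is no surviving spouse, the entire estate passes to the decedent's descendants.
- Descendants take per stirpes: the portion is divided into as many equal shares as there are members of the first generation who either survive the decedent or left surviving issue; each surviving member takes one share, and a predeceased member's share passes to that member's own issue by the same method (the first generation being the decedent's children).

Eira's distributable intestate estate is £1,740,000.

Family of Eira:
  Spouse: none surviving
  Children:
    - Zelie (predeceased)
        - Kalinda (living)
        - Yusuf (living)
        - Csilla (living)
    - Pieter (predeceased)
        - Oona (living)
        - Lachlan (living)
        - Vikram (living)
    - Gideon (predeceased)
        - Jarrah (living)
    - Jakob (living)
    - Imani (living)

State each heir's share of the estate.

Kalinda: £116,000; Yusuf: £116,000; Csilla: £116,000; Oona: £116,000; Lachlan: £116,000; Vikram: £116,000; Jarrah: £348,000; Jakob: £348,000; Imani: £348,000

The entire £1,740,000 passes to the descendants.
That amount (£1,740,000) is divided into 5 shares of £348,000: Jakob and Imani each take £348,000; Zelie's £348,000 share passes to Zelie's issue; Pieter's £348,000 share passes to Pieter's issue; Gideon's £348,000 share passes to Gideon's issue.
Zelie's share (£348,000) is divided into 3 shares of £116,000: Kalinda, Yusuf, and Csilla each take £116,000.
Pieter's share (£348,000) is divided into 3 shares of £116,000: Oona, Lachlan, and Vikram each take £116,000.
Gideon's share (£348,000) passes entirely to Jarrah.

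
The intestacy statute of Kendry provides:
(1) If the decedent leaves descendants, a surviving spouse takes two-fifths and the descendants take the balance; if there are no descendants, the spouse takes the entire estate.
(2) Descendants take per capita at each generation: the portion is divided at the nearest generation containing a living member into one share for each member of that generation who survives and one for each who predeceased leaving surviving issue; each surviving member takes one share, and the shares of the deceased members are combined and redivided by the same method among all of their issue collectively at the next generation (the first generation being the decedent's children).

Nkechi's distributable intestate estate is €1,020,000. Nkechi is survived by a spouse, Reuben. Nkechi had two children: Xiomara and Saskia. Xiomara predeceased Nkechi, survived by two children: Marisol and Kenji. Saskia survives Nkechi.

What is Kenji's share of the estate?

Reuben takes two-fifths of €1,020,000 = €408,000. The remaining €612,000 passes to the descendants.
The descendants' portion (€612,000) is divided at the children's generation into 2 shares of €306,000. Saskia takes €306,000. The remaining share for the deceased Xiomara (€306,000) is carried to the next generation.
That pool (€306,000) is divided at the grandchildren's generation equally among Marisol and Kenji: €153,000 each.

Kenji receives €153,000.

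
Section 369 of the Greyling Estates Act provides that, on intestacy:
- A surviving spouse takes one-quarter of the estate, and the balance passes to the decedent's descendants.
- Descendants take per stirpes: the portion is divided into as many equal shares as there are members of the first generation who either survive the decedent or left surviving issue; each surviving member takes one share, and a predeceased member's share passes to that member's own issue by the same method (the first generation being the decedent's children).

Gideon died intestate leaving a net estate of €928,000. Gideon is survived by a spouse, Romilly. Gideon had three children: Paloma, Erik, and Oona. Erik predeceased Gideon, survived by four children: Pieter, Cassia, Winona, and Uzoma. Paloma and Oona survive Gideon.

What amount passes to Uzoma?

Romilly takes one-quarter of €928,000 = €232,000. The remaining €696,000 passes to the descendants.
The descendants' portion (€696,000) is divided into 3 shares of €232,000: Paloma and Oona each take €232,000; Erik's €232,000 share passes to Erik's issue.
Erik's share (€232,000) is divided into 4 shares of €58,000: Pieter, Cassia, Winona, and Uzoma each take €58,000.

Uzoma receives €58,000.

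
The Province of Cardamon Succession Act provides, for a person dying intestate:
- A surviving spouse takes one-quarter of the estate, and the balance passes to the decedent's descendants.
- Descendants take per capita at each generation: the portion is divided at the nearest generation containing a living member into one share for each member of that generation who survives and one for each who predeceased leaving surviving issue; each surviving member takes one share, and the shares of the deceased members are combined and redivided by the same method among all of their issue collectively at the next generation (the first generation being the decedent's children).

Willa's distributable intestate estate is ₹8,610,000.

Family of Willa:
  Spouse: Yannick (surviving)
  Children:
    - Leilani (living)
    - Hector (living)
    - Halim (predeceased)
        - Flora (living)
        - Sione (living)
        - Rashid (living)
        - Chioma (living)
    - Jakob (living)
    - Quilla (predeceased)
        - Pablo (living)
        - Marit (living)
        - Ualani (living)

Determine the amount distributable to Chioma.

Chioma receives ₹369,000.

Yannick takes one-quarter of ₹8,610,000 = ₹2,152,500. The remaining ₹6,457,500 passes to the descendants.
The descendants' portion (₹6,457,500) is divided at the children's generation into 5 shares of ₹1,291,500. Leilani, Hector, and Jakob each take ₹1,291,500. The 2 shares of the deceased (Halim and Quilla) are combined into a pool of ₹2,583,000.
That pool (₹2,583,000) is divided at the grandchildren's generation equally among Flora, Sione, Rashid, Chioma, Pablo, Marit, and Ualani: ₹369,000 each.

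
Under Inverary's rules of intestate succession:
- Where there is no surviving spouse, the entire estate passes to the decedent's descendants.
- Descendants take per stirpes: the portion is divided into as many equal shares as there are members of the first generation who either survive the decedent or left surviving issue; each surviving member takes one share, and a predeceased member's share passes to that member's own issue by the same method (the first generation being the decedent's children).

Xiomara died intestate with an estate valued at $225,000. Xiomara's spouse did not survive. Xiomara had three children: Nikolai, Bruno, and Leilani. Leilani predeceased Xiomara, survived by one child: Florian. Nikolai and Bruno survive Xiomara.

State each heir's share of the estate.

Nikolai: $75,000; Bruno: $75,000; Florian: $75,000

The entire $225,000 passes to the descendants.
That amount ($225,000) is divided into 3 shares of $75,000: Nikolai and Bruno each take $75,000; Leilani's $75,000 share passes to Leilani's issue.
Leilani's share ($75,000) passes entirely to Florian.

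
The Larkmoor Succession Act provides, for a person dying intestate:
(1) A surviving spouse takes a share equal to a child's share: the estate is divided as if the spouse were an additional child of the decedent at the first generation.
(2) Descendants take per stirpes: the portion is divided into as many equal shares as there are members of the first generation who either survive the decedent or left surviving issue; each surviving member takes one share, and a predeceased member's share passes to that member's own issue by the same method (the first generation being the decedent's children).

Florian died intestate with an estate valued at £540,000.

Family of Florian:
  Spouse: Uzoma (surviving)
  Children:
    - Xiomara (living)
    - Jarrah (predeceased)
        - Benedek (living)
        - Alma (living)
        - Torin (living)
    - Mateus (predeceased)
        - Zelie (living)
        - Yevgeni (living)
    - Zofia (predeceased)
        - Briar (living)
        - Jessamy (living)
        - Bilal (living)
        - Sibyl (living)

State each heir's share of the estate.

Uzoma: £108,000; Xiomara: £108,000; Benedek: £36,000; Alma: £36,000; Torin: £36,000; Zelie: £54,000; Yevgeni: £54,000; Briar: £27,000; Jessamy: £27,000; Bilal: £27,000; Sibyl: £27,000

The spouse counts as an additional share at the children's level, so there are 5 primary shares of £108,000. Uzoma takes one such share (£108,000).
The children's combined portion (£432,000) is divided into 4 shares of £108,000: Xiomara takes £108,000; Jarrah's £108,000 share passes to Jarrah's issue; Mateus's £108,000 share passes to Mateus's issue; Zofia's £108,000 share passes to Zofia's issue.
Jarrah's share (£108,000) is divided into 3 shares of £36,000: Benedek, Alma, and Torin each take £36,000.
Mateus's share (£108,000) is divided into 2 shares of £54,000: Zelie and Yevgeni each take £54,000.
Zofia's share (£108,000) is divided into 4 shares of £27,000: Briar, Jessamy, Bilal, and Sibyl each take £27,000.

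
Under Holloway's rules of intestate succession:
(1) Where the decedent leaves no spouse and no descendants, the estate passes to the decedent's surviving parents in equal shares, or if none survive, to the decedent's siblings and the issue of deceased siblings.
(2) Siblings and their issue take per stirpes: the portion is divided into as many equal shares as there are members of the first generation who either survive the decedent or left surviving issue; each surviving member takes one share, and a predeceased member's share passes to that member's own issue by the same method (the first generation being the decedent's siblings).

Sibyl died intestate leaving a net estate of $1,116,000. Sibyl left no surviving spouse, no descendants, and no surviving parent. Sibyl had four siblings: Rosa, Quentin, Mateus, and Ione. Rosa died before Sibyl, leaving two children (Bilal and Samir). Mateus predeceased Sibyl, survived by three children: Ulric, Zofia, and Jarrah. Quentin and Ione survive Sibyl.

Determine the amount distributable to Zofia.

Zofia receives $93,000.

The entire $1,116,000 passes to the siblings and their issue.
That amount ($1,116,000) is divided into 4 shares of $279,000: Quentin and Ione each take $279,000; Rosa's $279,000 share passes to Rosa's issue; Mateus's $279,000 share passes to Mateus's issue.
Rosa's share ($279,000) is divided into 2 shares of $139,500: Bilal and Samir each take $139,500.
Mateus's share ($279,000) is divided into 3 shares of $93,000: Ulric, Zofia, and Jarrah each take $93,000.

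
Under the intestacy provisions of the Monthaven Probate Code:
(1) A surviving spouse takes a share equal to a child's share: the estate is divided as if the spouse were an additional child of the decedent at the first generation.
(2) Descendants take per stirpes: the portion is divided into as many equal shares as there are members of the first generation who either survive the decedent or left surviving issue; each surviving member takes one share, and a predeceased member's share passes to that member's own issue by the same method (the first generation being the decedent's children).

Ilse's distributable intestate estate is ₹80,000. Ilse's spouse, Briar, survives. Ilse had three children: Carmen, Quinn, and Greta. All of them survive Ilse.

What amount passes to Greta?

Greta receives ₹20,000.

The spouse counts as an additional share at the children's level, so there are 4 primary shares of ₹20,000. Briar takes one such share (₹20,000).
The children's combined portion (₹60,000) is divided into 3 shares of ₹20,000: Carmen, Quinn, and Greta each take ₹20,000.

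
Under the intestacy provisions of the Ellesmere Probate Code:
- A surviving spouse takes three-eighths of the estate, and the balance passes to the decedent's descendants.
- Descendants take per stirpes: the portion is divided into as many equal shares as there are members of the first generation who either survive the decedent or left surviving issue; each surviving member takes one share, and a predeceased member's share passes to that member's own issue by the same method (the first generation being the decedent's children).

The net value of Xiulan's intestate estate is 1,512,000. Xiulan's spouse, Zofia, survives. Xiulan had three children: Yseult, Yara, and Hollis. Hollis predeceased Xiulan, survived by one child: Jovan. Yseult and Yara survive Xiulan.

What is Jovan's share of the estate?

Zofia takes three-eighths of 1,512,000 = 567,000. The remaining 945,000 passes to the descendants.
The descendants' portion (945,000) is divided into 3 shares of 315,000: Yseult and Yara each take 315,000; Hollis's 315,000 share passes to Hollis's issue.
Hollis's share (315,000) passes entirely to Jovan.

Jovan receives 315,000.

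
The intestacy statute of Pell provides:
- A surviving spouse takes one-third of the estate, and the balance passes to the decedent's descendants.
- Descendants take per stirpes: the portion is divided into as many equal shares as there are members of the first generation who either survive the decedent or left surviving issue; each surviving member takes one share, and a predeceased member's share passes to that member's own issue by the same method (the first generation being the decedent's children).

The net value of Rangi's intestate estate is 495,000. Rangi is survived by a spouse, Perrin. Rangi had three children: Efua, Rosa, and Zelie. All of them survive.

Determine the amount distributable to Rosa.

Perrin takes one-third of 495,000 = 165,000. The remaining 330,000 passes to the descendants.
The descendants' portion (330,000) is divided into 3 shares of 110,000: Efua, Rosa, and Zelie each take 110,000.

Rosa receives 110,000.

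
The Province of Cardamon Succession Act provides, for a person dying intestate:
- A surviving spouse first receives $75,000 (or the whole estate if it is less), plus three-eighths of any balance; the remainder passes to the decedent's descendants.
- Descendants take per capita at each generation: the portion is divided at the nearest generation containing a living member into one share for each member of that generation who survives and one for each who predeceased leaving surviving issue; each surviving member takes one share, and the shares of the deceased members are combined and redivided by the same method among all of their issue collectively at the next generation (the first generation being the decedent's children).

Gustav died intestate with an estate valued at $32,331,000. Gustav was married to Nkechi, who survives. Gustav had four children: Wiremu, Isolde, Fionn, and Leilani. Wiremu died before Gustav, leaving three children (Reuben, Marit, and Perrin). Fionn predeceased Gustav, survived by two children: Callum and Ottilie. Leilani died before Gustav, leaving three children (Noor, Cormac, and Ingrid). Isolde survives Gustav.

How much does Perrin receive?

Nkechi first takes $75,000, leaving a balance of $32,256,000. Nkechi then takes three-eighths of the balance ($12,096,000), for a total of $12,171,000. The remaining $20,160,000 passes to the descendants.
The descendants' portion ($20,160,000) is divided at the children's generation into 4 shares of $5,040,000. Isolde takes $5,040,000. The 3 shares of the deceased (Wiremu, Fionn, and Leilani) are combined into a pool of $15,120,000.
That pool ($15,120,000) is divided at the grandchildren's generation equally among Reuben, Marit, Perrin, Callum, Ottilie, Noor, Cormac, and Ingrid: $1,890,000 each.

Perrin receives $1,890,000.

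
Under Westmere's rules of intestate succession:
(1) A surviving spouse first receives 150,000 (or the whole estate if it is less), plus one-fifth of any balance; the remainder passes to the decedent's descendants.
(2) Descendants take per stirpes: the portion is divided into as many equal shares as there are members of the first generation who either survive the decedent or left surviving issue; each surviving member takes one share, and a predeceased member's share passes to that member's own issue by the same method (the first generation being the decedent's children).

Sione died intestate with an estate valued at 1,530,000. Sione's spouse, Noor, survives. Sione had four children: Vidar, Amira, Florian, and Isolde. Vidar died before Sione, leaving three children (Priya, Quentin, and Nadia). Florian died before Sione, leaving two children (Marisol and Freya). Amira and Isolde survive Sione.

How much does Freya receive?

Noor first takes 150,000, leaving a balance of 1,380,000. Noor then takes one-fifth of the balance (276,000), for a total of 426,000. The remaining 1,104,000 passes to the descendants.
The descendants' portion (1,104,000) is divided into 4 shares of 276,000: Amira and Isolde each take 276,000; Vidar's 276,000 share passes to Vidar's issue; Florian's 276,000 share passes to Florian's issue.
Vidar's share (276,000) is divided into 3 shares of 92,000: Priya, Quentin, and Nadia each take 92,000.
Florian's share (276,000) is divided into 2 shares of 138,000: Marisol and Freya each take 138,000.

Freya receives 138,000.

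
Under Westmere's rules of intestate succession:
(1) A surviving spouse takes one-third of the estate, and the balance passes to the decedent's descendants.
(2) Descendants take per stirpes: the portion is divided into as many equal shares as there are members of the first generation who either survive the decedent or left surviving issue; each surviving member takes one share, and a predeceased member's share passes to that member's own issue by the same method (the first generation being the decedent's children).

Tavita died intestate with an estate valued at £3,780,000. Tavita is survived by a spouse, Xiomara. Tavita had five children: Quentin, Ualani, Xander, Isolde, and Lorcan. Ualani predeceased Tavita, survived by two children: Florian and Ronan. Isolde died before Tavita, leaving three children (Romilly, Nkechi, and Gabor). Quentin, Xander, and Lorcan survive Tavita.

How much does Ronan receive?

Xiomara takes one-third of £3,780,000 = £1,260,000. The remaining £2,520,000 passes to the descendants.
The descendants' portion (£2,520,000) is divided into 5 shares of £504,000: Quentin, Xander, and Lorcan each take £504,000; Ualani's £504,000 share passes to Ualani's issue; Isolde's £504,000 share passes to Isolde's issue.
Ualani's share (£504,000) is divided into 2 shares of £252,000: Florian and Ronan each take £252,000.
Isolde's share (£504,000) is divided into 3 shares of £168,000: Romilly, Nkechi, and Gabor each take £168,000.

Ronan receives £252,000.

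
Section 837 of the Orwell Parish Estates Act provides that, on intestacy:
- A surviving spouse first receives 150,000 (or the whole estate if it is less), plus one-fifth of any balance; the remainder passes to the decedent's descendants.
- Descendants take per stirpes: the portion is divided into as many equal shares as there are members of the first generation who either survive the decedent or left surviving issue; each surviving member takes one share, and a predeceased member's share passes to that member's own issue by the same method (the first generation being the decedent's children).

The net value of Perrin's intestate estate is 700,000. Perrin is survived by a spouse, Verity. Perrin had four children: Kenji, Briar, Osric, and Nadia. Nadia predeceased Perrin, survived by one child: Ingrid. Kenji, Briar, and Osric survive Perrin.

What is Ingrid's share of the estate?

Ingrid receives 110,000.

Verity first takes 150,000, leaving a balance of 550,000. Verity then takes one-fifth of the balance (110,000), for a total of 260,000. The remaining 440,000 passes to the descendants.
The descendants' portion (440,000) is divided into 4 shares of 110,000: Kenji, Briar, and Osric each take 110,000; Nadia's 110,000 share passes to Nadia's issue.
Nadia's share (110,000) passes entirely to Ingrid.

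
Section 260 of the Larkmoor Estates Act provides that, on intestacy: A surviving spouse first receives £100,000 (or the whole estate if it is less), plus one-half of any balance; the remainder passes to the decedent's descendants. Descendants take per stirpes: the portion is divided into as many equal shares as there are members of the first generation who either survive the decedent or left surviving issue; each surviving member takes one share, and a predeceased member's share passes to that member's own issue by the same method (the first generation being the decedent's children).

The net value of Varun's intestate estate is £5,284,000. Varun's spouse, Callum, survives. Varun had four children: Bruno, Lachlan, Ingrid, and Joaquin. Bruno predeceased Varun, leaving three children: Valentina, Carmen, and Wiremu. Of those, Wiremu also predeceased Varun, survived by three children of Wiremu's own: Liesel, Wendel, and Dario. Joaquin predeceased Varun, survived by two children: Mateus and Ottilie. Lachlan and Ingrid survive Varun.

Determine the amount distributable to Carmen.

Callum first takes £100,000, leaving a balance of £5,184,000. Callum then takes one-half of the balance (£2,592,000), for a total of £2,692,000. The remaining £2,592,000 passes to the descendants.
The descendants' portion (£2,592,000) is divided into 4 shares of £648,000: Lachlan and Ingrid each take £648,000; Bruno's £648,000 share passes to Bruno's issue; Joaquin's £648,000 share passes to Joaquin's issue.
Bruno's share (£648,000) is divided into 3 shares of £216,000: Valentina and Carmen each take £216,000; Wiremu's £216,000 share passes to Wiremu's issue.
Wiremu's share (£216,000) is divided into 3 shares of £72,000: Liesel, Wendel, and Dario each take £72,000.
Joaquin's share (£648,000) is divided into 2 shares of £324,000: Mateus and Ottilie each take £324,000.

Carmen receives £216,000.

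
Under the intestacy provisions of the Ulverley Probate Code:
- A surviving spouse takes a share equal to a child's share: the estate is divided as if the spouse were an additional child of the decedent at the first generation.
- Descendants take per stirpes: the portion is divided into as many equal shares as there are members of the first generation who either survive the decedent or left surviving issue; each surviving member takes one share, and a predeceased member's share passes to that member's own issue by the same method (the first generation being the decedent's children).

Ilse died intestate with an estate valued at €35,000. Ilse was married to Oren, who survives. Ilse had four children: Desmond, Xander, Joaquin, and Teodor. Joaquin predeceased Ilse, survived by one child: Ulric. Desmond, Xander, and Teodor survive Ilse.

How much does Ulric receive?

Ulric receives €7,000.

The spouse counts as an additional share at the children's level, so there are 5 primary shares of €7,000. Oren takes one such share (€7,000).
The children's combined portion (€28,000) is divided into 4 shares of €7,000: Desmond, Xander, and Teodor each take €7,000; Joaquin's €7,000 share passes to Joaquin's issue.
Joaquin's share (€7,000) passes entirely to Ulric.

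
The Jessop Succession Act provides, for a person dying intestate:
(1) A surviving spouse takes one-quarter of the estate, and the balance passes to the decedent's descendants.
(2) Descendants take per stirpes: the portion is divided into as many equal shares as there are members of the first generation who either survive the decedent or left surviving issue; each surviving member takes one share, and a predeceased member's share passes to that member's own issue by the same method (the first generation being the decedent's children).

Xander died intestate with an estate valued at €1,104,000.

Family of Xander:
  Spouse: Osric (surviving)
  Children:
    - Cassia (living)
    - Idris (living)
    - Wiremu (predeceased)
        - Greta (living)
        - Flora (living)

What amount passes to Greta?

Greta receives €138,000.

Osric takes one-quarter of €1,104,000 = €276,000. The remaining €828,000 passes to the descendants.
The descendants' portion (€828,000) is divided into 3 shares of €276,000: Cassia and Idris each take €276,000; Wiremu's €276,000 share passes to Wiremu's issue.
Wiremu's share (€276,000) is divided into 2 shares of €138,000: Greta and Flora each take €138,000.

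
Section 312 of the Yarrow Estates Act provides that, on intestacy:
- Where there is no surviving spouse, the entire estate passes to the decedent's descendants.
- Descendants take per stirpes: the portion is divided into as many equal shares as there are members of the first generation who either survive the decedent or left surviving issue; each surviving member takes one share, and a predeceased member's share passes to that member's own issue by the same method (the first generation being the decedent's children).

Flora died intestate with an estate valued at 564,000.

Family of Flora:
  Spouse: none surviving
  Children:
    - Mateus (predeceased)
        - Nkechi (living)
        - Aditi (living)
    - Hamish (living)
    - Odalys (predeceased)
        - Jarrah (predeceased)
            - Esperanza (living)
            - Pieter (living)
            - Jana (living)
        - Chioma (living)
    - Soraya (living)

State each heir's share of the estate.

Nkechi: 70,500; Aditi: 70,500; Hamish: 141,000; Esperanza: 23,500; Pieter: 23,500; Jana: 23,500; Chioma: 70,500; Soraya: 141,000

The entire 564,000 passes to the descendants.
That amount (564,000) is divided into 4 shares of 141,000: Hamish and Soraya each take 141,000; Mateus's 141,000 share passes to Mateus's issue; Odalys's 141,000 share passes to Odalys's issue.
Mateus's share (141,000) is divided into 2 shares of 70,500: Nkechi and Aditi each take 70,500.
Odalys's share (141,000) is divided into 2 shares of 70,500: Chioma takes 70,500; Jarrah's 70,500 share passes to Jarrah's issue.
Jarrah's share (70,500) is divided into 3 shares of 23,500: Esperanza, Pieter, and Jana each take 23,500.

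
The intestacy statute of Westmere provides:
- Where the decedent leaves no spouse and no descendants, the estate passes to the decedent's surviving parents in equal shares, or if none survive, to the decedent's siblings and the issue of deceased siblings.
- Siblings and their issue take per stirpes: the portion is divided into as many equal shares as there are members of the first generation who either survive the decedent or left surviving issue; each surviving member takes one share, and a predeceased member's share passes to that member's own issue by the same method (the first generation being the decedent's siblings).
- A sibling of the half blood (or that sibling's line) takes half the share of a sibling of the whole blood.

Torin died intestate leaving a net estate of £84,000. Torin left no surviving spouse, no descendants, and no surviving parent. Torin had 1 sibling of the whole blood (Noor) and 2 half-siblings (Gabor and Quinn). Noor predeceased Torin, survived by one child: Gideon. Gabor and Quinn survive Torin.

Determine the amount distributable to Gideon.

The entire £84,000 passes to the siblings and their issue.
Counting each half-blood sibling's line as half a unit, there are 2 units in £84,000, so one unit is £42,000. Whole-blood lines (Noor) take £42,000 each; half-blood lines (Gabor and Quinn) take £21,000 each.
Noor's share (£42,000) passes entirely to Gideon.

Gideon receives £42,000.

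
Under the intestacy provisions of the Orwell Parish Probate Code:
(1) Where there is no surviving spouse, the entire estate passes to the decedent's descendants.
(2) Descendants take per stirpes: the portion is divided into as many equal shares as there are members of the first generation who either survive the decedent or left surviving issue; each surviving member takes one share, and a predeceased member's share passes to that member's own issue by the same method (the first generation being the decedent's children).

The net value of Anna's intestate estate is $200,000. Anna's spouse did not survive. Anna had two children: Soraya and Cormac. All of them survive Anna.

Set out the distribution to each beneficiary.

Soraya: $100,000; Cormac: $100,000

The entire $200,000 passes to the descendants.
That amount ($200,000) is divided into 2 shares of $100,000: Soraya and Cormac each take $100,000.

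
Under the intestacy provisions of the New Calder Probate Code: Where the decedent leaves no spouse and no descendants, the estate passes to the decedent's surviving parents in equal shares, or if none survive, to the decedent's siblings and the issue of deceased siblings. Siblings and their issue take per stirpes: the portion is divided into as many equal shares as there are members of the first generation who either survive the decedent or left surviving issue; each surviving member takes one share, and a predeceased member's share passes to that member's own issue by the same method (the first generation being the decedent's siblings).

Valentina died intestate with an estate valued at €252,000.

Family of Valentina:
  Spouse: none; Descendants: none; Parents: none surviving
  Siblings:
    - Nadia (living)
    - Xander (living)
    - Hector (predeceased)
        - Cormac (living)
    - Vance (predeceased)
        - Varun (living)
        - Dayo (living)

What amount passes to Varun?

The entire €252,000 passes to the siblings and their issue.
That amount (€252,000) is divided into 4 shares of €63,000: Nadia and Xander each take €63,000; Hector's €63,000 share passes to Hector's issue; Vance's €63,000 share passes to Vance's issue.
Hector's share (€63,000) passes entirely to Cormac.
Vance's share (€63,000) is divided into 2 shares of €31,500: Varun and Dayo each take €31,500.

Varun receives €31,500.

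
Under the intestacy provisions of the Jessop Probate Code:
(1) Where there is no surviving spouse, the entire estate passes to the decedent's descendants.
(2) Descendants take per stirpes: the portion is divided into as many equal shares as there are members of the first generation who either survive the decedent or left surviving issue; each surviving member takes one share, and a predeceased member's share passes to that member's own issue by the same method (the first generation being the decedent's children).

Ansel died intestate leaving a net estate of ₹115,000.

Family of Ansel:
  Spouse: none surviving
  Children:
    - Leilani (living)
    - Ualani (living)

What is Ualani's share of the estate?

Ualani receives ₹57,500.

The entire ₹115,000 passes to the descendants.
That amount (₹115,000) is divided into 2 shares of ₹57,500: Leilani and Ualani each take ₹57,500.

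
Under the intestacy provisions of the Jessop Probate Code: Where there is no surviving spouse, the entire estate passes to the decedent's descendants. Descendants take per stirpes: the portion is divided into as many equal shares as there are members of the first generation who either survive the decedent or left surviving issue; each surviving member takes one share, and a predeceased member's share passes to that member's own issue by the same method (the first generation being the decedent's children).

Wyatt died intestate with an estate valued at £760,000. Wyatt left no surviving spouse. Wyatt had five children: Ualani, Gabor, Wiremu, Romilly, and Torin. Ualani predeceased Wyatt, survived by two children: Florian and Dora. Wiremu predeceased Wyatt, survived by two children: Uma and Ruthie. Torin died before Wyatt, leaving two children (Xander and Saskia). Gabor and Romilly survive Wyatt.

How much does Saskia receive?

The entire £760,000 passes to the descendants.
That amount (£760,000) is divided into 5 shares of £152,000: Gabor and Romilly each take £152,000; Ualani's £152,000 share passes to Ualani's issue; Wiremu's £152,000 share passes to Wiremu's issue; Torin's £152,000 share passes to Torin's issue.
Ualani's share (£152,000) is divided into 2 shares of £76,000: Florian and Dora each take £76,000.
Wiremu's share (£152,000) is divided into 2 shares of £76,000: Uma and Ruthie each take £76,000.
Torin's share (£152,000) is divided into 2 shares of £76,000: Xander and Saskia each take £76,000.

Saskia receives £76,000.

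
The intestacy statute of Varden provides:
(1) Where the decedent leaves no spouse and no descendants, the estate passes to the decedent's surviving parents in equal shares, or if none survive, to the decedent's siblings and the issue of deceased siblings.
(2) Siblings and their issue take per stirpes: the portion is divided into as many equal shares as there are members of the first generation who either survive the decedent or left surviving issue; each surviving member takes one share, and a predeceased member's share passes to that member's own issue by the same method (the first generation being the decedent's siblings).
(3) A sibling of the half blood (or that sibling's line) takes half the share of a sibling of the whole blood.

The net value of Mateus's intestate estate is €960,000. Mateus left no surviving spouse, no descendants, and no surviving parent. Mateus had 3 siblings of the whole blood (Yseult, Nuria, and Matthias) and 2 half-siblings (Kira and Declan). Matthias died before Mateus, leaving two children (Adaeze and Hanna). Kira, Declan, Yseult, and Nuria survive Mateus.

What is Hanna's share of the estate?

Hanna receives €120,000.

The entire €960,000 passes to the siblings and their issue.
Counting each half-blood sibling's line as half a unit, there are 4 units in €960,000, so one unit is €240,000. Whole-blood lines (Yseult, Nuria, and Matthias) take €240,000 each; half-blood lines (Kira and Declan) take €120,000 each.
Matthias's share (€240,000) is divided into 2 shares of €120,000: Adaeze and Hanna each take €120,000.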